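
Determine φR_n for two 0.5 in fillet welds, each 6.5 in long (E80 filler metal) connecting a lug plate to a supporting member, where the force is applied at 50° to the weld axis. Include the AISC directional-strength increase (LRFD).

E80XX → F_EXX = 80 ksi.
t_e = 0.707 × 0.5 = 0.3535 in; A_we = 0.3535 × 13 = 4.595 in².
Directional factor: 1.0 + 0.5 sin^1.5(50°) = 1.335.
F_nw = 0.6 × 80 × 1.335 = 64.09 ksi.
φR_n = 0.75 × 64.09 × 4.595 = 220.9 kip.

φR_n ≈ 221 kip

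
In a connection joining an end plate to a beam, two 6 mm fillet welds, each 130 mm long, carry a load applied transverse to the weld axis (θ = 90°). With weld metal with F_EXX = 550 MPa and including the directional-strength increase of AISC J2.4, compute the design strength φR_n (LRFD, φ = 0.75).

t_e = 0.707 × 6 = 4.242 mm; A_we = 4.242 × 260 = 1103 mm².
Directional factor: 1.0 + 0.5 sin^1.5(90°) = 1.5.
F_nw = 0.6 × 550 × 1.5 = 495 MPa.
φR_n = 0.75 × 495 × 1103 × 10⁻³ = 409.5 kN.

φR_n ≈ 409 kN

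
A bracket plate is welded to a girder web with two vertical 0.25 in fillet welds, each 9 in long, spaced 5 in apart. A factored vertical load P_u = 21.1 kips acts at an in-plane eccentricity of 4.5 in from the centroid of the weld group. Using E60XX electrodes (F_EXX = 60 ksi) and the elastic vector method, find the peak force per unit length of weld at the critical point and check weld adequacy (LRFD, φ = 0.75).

f_max ≈ 2.85 kip/in; adequate

Total weld length L_w = 18 in. Treat welds as unit-width lines.
Polar moment about centroid: J = 2[d³/12 + d(b/2)²] = 2[9³/12 + 9×2.5²] = 234 in³.
Direct shear f_v = P/L_w = 21.1 / 18 = 1.172 kip/in (vertical).
Torsion M = P·e = 21.1 × 4.5 = 94.95 kip·in.
Critical point at (x, y) = (2.5, 4.5) from centroid. f_tx = M·y/J = 1.826 kip/in; f_ty = M·x/J = 1.014 kip/in.
Resultant f_max = √[f_tx² + (f_v + f_ty)²] = √[1.826² + (1.172 + 1.014)²] = 2.849 kip/in.
Capacity per unit length: φr_n = 0.75 × 0.6 × 60 × (0.707 × 0.25) = 4.772 kip/in.
2.849 ≤ 4.772 → adequate.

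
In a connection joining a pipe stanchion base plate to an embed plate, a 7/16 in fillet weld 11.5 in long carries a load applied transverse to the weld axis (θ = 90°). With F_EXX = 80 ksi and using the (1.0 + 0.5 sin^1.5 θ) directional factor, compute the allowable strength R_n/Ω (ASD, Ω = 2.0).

t_e = 0.707 × 0.4375 = 0.3093 in; A_we = 0.3093 × 11.5 = 3.557 in².
Directional factor: 1.0 + 0.5 sin^1.5(90°) = 1.5.
F_nw = 0.6 × 80 × 1.5 = 72 ksi.
R_n/Ω = (72 × 3.557) / 2.0 = 128.1 kips.

R_n/Ω ≈ 128 kips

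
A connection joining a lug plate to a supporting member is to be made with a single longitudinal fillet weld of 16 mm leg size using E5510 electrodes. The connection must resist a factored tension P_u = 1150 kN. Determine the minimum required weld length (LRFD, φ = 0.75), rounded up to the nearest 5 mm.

E55XX → F_EXX = 550 MPa.
Throat t_e = 0.707 × 16 = 11.31 mm.
φr_n = 0.75 × 0.6 × 550 × 11.31 × 10⁻³ = 2.8 kN/mm.
L_req = P_u / φr_n = 1150 / 2.8 = 410.8 mm total.
Round up → use L = 415 mm.

L = 415 mm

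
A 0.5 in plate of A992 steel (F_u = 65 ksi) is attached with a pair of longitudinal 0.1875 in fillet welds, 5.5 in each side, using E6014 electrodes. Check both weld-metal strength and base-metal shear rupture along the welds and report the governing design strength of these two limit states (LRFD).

φR_n ≈ 39.4 kips (weld metal governs)

E60XX → F_EXX = 60 ksi.
t_e = 0.707 × 0.1875 = 0.1326 in; L = 11 in.
Weld metal: φR_n = 0.75 × 0.6 × 60 × 0.1326 × 11 = 39.37 kips.
Base metal (shear rupture): φR_n = 0.75 × 0.6 × 65 × 0.5 × 11 = 160.9 kips.
Governing: weld metal.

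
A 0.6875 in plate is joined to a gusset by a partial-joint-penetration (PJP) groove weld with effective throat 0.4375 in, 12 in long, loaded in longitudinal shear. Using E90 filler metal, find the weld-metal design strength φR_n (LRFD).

φR_n ≈ 213 kips

E90XX → F_EXX = 90 ksi.
Effective throat (given) t_e = 0.4375 in.
A_we = 0.4375 × 12 = 5.25 in².
F_nw = 0.6 F_EXX = 54 ksi.
φR_n = 0.75 × 54 × 5.25 = 212.6 kips.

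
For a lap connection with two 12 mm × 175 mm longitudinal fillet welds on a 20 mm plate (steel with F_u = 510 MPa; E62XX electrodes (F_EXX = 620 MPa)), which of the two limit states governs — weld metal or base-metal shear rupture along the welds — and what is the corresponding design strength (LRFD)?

φR_n ≈ 828 kN (weld metal governs)

t_e = 0.707 × 12 = 8.484 mm; L = 350 mm.
Weld metal: φR_n = 0.75 × 0.6 × 620 × 8.484 × 350 × 10⁻³ = 828.5 kN.
Base metal (shear rupture): φR_n = 0.75 × 0.6 × 510 × 20 × 350 × 10⁻³ = 1606 kN.
Governing: weld metal.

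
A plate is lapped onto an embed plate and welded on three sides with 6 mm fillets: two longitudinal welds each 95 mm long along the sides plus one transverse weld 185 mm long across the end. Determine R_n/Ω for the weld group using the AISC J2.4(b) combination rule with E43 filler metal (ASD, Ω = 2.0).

R_n/Ω ≈ 240 kN

E43XX → F_EXX = 430 MPa.
t_e = 0.707 × 6 = 4.242 mm.
R_nwl = 0.6 × 430 × 4.242 × 190 × 10⁻³ = 207.9 kN (longitudinal, 2 welds).
R_nwt = 0.6 × 430 × 4.242 × 185 × 10⁻³ = 202.5 kN (transverse, base value).
(i) R_nwl + R_nwt = 410.4 kN; (ii) 0.85 R_nwl + 1.5 R_nwt = 480.5 kN.
R_n = max = 480.5 kN [governs: (ii)]; R_n/Ω = 240.2 kN.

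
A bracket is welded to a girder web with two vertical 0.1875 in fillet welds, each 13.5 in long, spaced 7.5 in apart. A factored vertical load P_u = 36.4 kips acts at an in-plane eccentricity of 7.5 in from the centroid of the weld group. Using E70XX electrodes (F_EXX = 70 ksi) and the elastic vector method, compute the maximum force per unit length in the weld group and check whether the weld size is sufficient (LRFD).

f_max ≈ 3.53 kip/in; adequate

Total weld length L_w = 27 in. Treat welds as unit-width lines.
Polar moment about centroid: J = 2[d³/12 + d(b/2)²] = 2[13.5³/12 + 13.5×3.75²] = 789.8 in³.
Direct shear f_v = P/L_w = 36.4 / 27 = 1.348 kip/in (vertical).
Torsion M = P·e = 36.4 × 7.5 = 273 kip·in.
Critical point at (x, y) = (3.75, 6.75) from centroid. f_tx = M·y/J = 2.333 kip/in; f_ty = M·x/J = 1.296 kip/in.
Resultant f_max = √[f_tx² + (f_v + f_ty)²] = √[2.333² + (1.348 + 1.296)²] = 3.527 kip/in.
Capacity per unit length: φr_n = 0.75 × 0.6 × 70 × (0.707 × 0.1875) = 4.176 kip/in.
3.527 ≤ 4.176 → adequate.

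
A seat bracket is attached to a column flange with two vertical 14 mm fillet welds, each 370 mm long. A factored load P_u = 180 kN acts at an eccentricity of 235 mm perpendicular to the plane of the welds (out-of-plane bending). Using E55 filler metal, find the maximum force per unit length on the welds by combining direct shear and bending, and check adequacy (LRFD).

E55XX → F_EXX = 550 MPa.
L_w = 2 × 370 = 740 mm; section modulus (unit throat) S = 2 × L²/6 = 45630 mm².
Direct shear f_v = P/L_w = 180×10³/740 = 243.2 N/mm.
Moment M = P × e = 180×10³ × 235 = 42300000 N·mm; bending f_b = M/S = 927 N/mm.
f_max = √(f_v² + f_b²) = √(243.2² + 927²) = 958.3 N/mm.
φr_n = 0.75 × 0.6 × 550 × (0.707 × 14) = 2450 N/mm → adequate.

f_max ≈ 958 N/mm; adequate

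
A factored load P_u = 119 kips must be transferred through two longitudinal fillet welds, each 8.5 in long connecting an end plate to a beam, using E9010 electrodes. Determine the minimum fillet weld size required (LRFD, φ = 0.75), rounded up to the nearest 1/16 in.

w = 1/4 in

E90XX → F_EXX = 90 ksi.
Total weld length L = 17 in.
Required throat t_e = P_u / (φ × 0.6 F_EXX × L) = 119 / (0.75 × 0.6 × 90 × 17) = 0.1728 in.
Required leg w = t_e / 0.707 = 0.2445 in → use 1/4 in.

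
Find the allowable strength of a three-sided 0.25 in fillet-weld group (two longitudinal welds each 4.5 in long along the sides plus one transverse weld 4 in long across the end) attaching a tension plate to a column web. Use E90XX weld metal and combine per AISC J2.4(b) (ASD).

R_n/Ω ≈ 65.1 kip

E90XX → F_EXX = 90 ksi.
t_e = 0.707 × 0.25 = 0.1767 in.
R_nwl = 0.6 × 90 × 0.1767 × 9 = 85.9 kip (longitudinal, 2 welds).
R_nwt = 0.6 × 90 × 0.1767 × 4 = 38.18 kip (transverse, base value).
(i) R_nwl + R_nwt = 124.1 kip; (ii) 0.85 R_nwl + 1.5 R_nwt = 130.3 kip.
R_n = max = 130.3 kip [governs: (ii)]; R_n/Ω = 65.14 kip.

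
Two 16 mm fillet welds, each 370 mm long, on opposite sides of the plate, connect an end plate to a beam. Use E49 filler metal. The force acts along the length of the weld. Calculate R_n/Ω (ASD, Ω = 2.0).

E49XX → F_EXX = 490 MPa.
Effective throat t_e = 0.707 × 16 = 11.31 mm.
Total length L = 740 mm; A_we = 11.31 × 740 = 8371 mm².
F_nw = 0.6 F_EXX = 0.6 × 490 = 294 MPa.
R_n = 294 × 8371 × 10⁻³ = 2461 kN; R_n/Ω = 2461/2.0 = 1231 kN.

R_n/Ω ≈ 1230 kN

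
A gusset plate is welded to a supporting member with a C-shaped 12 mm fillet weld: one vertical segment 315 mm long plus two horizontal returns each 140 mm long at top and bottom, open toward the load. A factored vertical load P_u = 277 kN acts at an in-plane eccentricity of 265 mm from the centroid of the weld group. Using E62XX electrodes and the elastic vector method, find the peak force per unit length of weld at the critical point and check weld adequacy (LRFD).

f_max ≈ 1610 N/mm; adequate

E62XX → F_EXX = 620 MPa.
Total weld length L_w = 595 mm. Treat welds as unit-width lines.
Centroid: x̄ = 2×140×70 / 595 = 32.94 mm from the vertical weld.
Polar moment about centroid: J = I_x + I_y = [315³/12 + 2×140×157.5²] + [315×32.94² + 2(140³/12 + 140×37.06²)] = 10730000 mm³.
Direct shear f_v = P/L_w = 277×10³ / 595 = 465.5 N/mm (vertical).
Torsion M = P·e = 277×10³ × 265 = 73405000 N·mm.
Critical point at (x, y) = (107.1, 157.5) from centroid. f_tx = M·y/J = 1077 N/mm; f_ty = M·x/J = 732.1 N/mm.
Resultant f_max = √[f_tx² + (f_v + f_ty)²] = √[1077² + (465.5 + 732.1)²] = 1611 N/mm.
Capacity per unit length: φr_n = 0.75 × 0.6 × 620 × (0.707 × 12) = 2367 N/mm.
1611 ≤ 2367 → adequate.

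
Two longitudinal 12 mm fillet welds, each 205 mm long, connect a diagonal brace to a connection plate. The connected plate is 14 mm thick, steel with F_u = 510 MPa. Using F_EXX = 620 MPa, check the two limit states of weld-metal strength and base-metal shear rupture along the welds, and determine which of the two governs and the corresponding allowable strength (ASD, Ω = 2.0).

R_n/Ω ≈ 647 kN (weld metal governs)

t_e = 0.707 × 12 = 8.484 mm; L = 410 mm.
Weld metal: R_n/Ω = (1/2.0) × 0.6 × 620 × 8.484 × 410 × 10⁻³ = 647 kN.
Base metal (shear rupture): R_n/Ω = (1/2.0) × 0.6 × 510 × 14 × 410 × 10⁻³ = 878.2 kN.
Governing: weld metal.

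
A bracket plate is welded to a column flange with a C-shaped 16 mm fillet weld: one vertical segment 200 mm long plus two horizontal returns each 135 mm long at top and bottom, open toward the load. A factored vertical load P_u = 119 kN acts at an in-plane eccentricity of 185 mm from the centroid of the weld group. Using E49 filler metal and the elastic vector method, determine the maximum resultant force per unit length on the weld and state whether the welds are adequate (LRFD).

E49XX → F_EXX = 490 MPa.
Total weld length L_w = 470 mm. Treat welds as unit-width lines.
Centroid: x̄ = 2×135×67.5 / 470 = 38.78 mm from the vertical weld.
Polar moment about centroid: J = I_x + I_y = [200³/12 + 2×135×100²] + [200×38.78² + 2(135³/12 + 135×28.72²)] = 4300000 mm³.
Direct shear f_v = P/L_w = 119×10³ / 470 = 253.2 N/mm (vertical).
Torsion M = P·e = 119×10³ × 185 = 22015000 N·mm.
Critical point at (x, y) = (96.22, 100) from centroid. f_tx = M·y/J = 512 N/mm; f_ty = M·x/J = 492.6 N/mm.
Resultant f_max = √[f_tx² + (f_v + f_ty)²] = √[512² + (253.2 + 492.6)²] = 904.6 N/mm.
Capacity per unit length: φr_n = 0.75 × 0.6 × 490 × (0.707 × 16) = 2494 N/mm.
904.6 ≤ 2494 → adequate.

f_max ≈ 905 N/mm; adequate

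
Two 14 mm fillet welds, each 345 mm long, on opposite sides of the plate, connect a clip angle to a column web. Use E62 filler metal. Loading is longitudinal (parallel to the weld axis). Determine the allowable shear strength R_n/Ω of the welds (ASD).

R_n/Ω ≈ 1270 kN

E62XX → F_EXX = 620 MPa.
Effective throat t_e = 0.707 × 14 = 9.898 mm.
Total length L = 690 mm; A_we = 9.898 × 690 = 6830 mm².
F_nw = 0.6 F_EXX = 0.6 × 620 = 372 MPa.
R_n = 372 × 6830 × 10⁻³ = 2541 kN; R_n/Ω = 2541/2.0 = 1270 kN.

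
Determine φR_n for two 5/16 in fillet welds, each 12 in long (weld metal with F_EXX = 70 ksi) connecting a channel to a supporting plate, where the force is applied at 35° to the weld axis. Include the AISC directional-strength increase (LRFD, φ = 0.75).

t_e = 0.707 × 0.3125 = 0.2209 in; A_we = 0.2209 × 24 = 5.302 in².
Directional factor: 1.0 + 0.5 sin^1.5(35°) = 1.217.
F_nw = 0.6 × 70 × 1.217 = 51.12 ksi.
φR_n = 0.75 × 51.12 × 5.302 = 203.3 kip.

φR_n ≈ 203 kip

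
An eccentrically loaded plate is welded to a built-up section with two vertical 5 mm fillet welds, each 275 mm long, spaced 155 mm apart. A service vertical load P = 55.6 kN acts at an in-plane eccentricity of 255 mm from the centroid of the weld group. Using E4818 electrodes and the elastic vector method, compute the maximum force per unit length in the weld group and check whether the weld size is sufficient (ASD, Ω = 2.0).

f_max ≈ 390 N/mm; adequate

E48XX → F_EXX = 480 MPa.
Total weld length L_w = 550 mm. Treat welds as unit-width lines.
Polar moment about centroid: J = 2[d³/12 + d(b/2)²] = 2[275³/12 + 275×77.5²] = 6770000 mm³.
Direct shear f_v = P/L_w = 55.6×10³ / 550 = 101.1 N/mm (vertical).
Torsion M = P·e = 55.6×10³ × 255 = 14178000 N·mm.
Critical point at (x, y) = (77.5, 137.5) from centroid. f_tx = M·y/J = 288 N/mm; f_ty = M·x/J = 162.3 N/mm.
Resultant f_max = √[f_tx² + (f_v + f_ty)²] = √[288² + (101.1 + 162.3)²] = 390.3 N/mm.
Capacity per unit length: r_n/Ω = (1/2.0) × 0.6 × 480 × (0.707 × 5) = 509 N/mm.
390.3 ≤ 509 → adequate.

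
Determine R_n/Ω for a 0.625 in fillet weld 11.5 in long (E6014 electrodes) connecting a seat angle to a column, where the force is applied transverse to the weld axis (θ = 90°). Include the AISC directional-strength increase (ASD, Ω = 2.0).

R_n/Ω ≈ 137 kip

E60XX → F_EXX = 60 ksi.
t_e = 0.707 × 0.625 = 0.4419 in; A_we = 0.4419 × 11.5 = 5.082 in².
Directional factor: 1.0 + 0.5 sin^1.5(90°) = 1.5.
F_nw = 0.6 × 60 × 1.5 = 54 ksi.
R_n/Ω = (54 × 5.082) / 2.0 = 137.2 kip.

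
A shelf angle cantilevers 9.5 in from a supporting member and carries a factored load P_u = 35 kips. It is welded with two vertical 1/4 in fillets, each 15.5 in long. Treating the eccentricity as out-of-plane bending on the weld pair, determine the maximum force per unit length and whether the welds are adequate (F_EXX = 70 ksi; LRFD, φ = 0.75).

f_max ≈ 4.3 kip/in; adequate

L_w = 2 × 15.5 = 31 in; section modulus (unit throat) S = 2 × L²/6 = 80.08 in².
Direct shear f_v = P/L_w = 35/31 = 1.129 kip/in.
Moment M = P × e = 35 × 9.5 = 332.5 kip·in; bending f_b = M/S = 4.152 kip/in.
f_max = √(f_v² + f_b²) = √(1.129² + 4.152²) = 4.303 kip/in.
φr_n = 0.75 × 0.6 × 70 × (0.707 × 0.25) = 5.568 kip/in → adequate.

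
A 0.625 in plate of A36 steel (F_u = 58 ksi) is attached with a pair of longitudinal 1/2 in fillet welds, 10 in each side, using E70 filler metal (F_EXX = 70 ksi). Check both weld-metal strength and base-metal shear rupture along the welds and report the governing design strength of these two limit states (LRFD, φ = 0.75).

φR_n ≈ 223 kips (weld metal governs)

t_e = 0.707 × 0.5 = 0.3535 in; L = 20 in.
Weld metal: φR_n = 0.75 × 0.6 × 70 × 0.3535 × 20 = 222.7 kips.
Base metal (shear rupture): φR_n = 0.75 × 0.6 × 58 × 0.625 × 20 = 326.2 kips.
Governing: weld metal.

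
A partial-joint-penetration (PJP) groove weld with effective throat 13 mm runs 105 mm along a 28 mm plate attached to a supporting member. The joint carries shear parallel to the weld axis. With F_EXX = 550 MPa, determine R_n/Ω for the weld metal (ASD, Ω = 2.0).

R_n/Ω ≈ 225 kN

Effective throat (given) t_e = 13 mm.
A_we = 13 × 105 = 1365 mm².
F_nw = 0.6 F_EXX = 330 MPa.
R_n/Ω = (330 × 1365) / 2.0 × 10⁻³ = 225.2 kN.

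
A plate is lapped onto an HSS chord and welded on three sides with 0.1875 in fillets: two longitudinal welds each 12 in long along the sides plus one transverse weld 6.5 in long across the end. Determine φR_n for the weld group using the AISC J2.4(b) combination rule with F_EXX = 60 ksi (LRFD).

t_e = 0.707 × 0.1875 = 0.1326 in.
R_nwl = 0.6 × 60 × 0.1326 × 24 = 114.5 kip (longitudinal, 2 welds).
R_nwt = 0.6 × 60 × 0.1326 × 6.5 = 31.02 kip (transverse, base value).
(i) R_nwl + R_nwt = 145.6 kip; (ii) 0.85 R_nwl + 1.5 R_nwt = 143.9 kip.
R_n = max = 145.6 kip [governs: (i)]; φR_n = 109.2 kip.

φR_n ≈ 109 kip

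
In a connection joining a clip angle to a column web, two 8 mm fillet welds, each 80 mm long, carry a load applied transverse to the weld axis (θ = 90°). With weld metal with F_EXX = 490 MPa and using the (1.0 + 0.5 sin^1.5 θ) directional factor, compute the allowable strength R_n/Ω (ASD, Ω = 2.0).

R_n/Ω ≈ 200 kN

t_e = 0.707 × 8 = 5.656 mm; A_we = 5.656 × 160 = 905 mm².
Directional factor: 1.0 + 0.5 sin^1.5(90°) = 1.5.
F_nw = 0.6 × 490 × 1.5 = 441 MPa.
R_n/Ω = (441 × 905) / 2.0 × 10⁻³ = 199.5 kN.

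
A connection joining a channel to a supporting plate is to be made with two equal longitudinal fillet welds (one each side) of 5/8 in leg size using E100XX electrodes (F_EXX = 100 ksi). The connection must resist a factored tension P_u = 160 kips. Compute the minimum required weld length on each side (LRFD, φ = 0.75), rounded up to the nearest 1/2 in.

L = 4.5 in on each side

Throat t_e = 0.707 × 0.625 = 0.4419 in.
φr_n = 0.75 × 0.6 × 100 × 0.4419 = 19.88 kips/in.
L_req = P_u / φr_n = 160 / 19.88 = 8.047 in total.
Per side: 8.047 / 2 = 4.023 in.
Round up → use L = 4.5 in on each side.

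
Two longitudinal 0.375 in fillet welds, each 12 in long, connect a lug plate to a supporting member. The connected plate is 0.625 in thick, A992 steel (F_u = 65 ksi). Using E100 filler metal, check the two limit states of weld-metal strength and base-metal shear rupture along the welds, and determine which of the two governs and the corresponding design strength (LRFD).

E100XX → F_EXX = 100 ksi.
t_e = 0.707 × 0.375 = 0.2651 in; L = 24 in.
Weld metal: φR_n = 0.75 × 0.6 × 100 × 0.2651 × 24 = 286.3 kip.
Base metal (shear rupture): φR_n = 0.75 × 0.6 × 65 × 0.625 × 24 = 438.8 kip.
Governing: weld metal.

φR_n ≈ 286 kip (weld metal governs)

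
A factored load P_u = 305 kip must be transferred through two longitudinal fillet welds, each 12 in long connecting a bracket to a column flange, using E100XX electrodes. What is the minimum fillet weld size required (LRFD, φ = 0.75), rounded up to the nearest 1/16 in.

w = 7/16 in

E100XX → F_EXX = 100 ksi.
Total weld length L = 24 in.
Required throat t_e = P_u / (φ × 0.6 F_EXX × L) = 305 / (0.75 × 0.6 × 100 × 24) = 0.2824 in.
Required leg w = t_e / 0.707 = 0.3994 in → use 7/16 in.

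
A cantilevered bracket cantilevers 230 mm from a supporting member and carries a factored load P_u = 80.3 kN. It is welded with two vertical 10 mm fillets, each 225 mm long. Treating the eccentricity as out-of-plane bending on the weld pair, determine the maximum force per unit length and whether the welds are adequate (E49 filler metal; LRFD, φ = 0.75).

f_max ≈ 1110 N/mm; adequate

E49XX → F_EXX = 490 MPa.
L_w = 2 × 225 = 450 mm; section modulus (unit throat) S = 2 × L²/6 = 16880 mm².
Direct shear f_v = P/L_w = 80.3×10³/450 = 178.4 N/mm.
Moment M = P × e = 80.3×10³ × 230 = 18469000 N·mm; bending f_b = M/S = 1094 N/mm.
f_max = √(f_v² + f_b²) = √(178.4² + 1094²) = 1109 N/mm.
φr_n = 0.75 × 0.6 × 490 × (0.707 × 10) = 1559 N/mm → adequate.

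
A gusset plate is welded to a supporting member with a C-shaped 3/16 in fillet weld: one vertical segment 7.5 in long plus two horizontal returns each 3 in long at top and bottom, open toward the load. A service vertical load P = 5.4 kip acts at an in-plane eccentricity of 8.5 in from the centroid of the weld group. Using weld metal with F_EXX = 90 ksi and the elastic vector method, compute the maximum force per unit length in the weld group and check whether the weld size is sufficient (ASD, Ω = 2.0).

Total weld length L_w = 13.5 in. Treat welds as unit-width lines.
Centroid: x̄ = 2×3×1.5 / 13.5 = 0.6667 in from the vertical weld.
Polar moment about centroid: J = I_x + I_y = [7.5³/12 + 2×3×3.75²] + [7.5×0.6667² + 2(3³/12 + 3×0.8333²)] = 131.5 in³.
Direct shear f_v = P/L_w = 5.4 / 13.5 = 0.4 kip/in (vertical).
Torsion M = P·e = 5.4 × 8.5 = 45.9 kip·in.
Critical point at (x, y) = (2.333, 3.75) from centroid. f_tx = M·y/J = 1.309 kip/in; f_ty = M·x/J = 0.8143 kip/in.
Resultant f_max = √[f_tx² + (f_v + f_ty)²] = √[1.309² + (0.4 + 0.8143)²] = 1.785 kip/in.
Capacity per unit length: r_n/Ω = (1/2.0) × 0.6 × 90 × (0.707 × 0.1875) = 3.579 kip/in.
1.785 ≤ 3.579 → adequate.

f_max ≈ 1.79 kip/in; adequate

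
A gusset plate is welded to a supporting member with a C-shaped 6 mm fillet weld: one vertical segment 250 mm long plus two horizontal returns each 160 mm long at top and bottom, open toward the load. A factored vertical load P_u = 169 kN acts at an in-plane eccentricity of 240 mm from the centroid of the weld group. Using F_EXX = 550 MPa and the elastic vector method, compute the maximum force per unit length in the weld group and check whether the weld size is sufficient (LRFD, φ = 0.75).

Total weld length L_w = 570 mm. Treat welds as unit-width lines.
Centroid: x̄ = 2×160×80 / 570 = 44.91 mm from the vertical weld.
Polar moment about centroid: J = I_x + I_y = [250³/12 + 2×160×125²] + [250×44.91² + 2(160³/12 + 160×35.09²)] = 7883000 mm³.
Direct shear f_v = P/L_w = 169×10³ / 570 = 296.5 N/mm (vertical).
Torsion M = P·e = 169×10³ × 240 = 40560000 N·mm.
Critical point at (x, y) = (115.1, 125) from centroid. f_tx = M·y/J = 643.2 N/mm; f_ty = M·x/J = 592.2 N/mm.
Resultant f_max = √[f_tx² + (f_v + f_ty)²] = √[643.2² + (296.5 + 592.2)²] = 1097 N/mm.
Capacity per unit length: φr_n = 0.75 × 0.6 × 550 × (0.707 × 6) = 1050 N/mm.
1097 > 1050 → NOT adequate.

f_max ≈ 1100 N/mm; NOT adequate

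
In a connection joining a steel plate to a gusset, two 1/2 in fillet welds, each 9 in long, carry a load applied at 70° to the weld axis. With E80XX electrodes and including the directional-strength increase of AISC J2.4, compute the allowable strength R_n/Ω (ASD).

E80XX → F_EXX = 80 ksi.
t_e = 0.707 × 0.5 = 0.3535 in; A_we = 0.3535 × 18 = 6.363 in².
Directional factor: 1.0 + 0.5 sin^1.5(70°) = 1.455.
F_nw = 0.6 × 80 × 1.455 = 69.86 ksi.
R_n/Ω = (69.86 × 6.363) / 2.0 = 222.3 kip.

R_n/Ω ≈ 222 kip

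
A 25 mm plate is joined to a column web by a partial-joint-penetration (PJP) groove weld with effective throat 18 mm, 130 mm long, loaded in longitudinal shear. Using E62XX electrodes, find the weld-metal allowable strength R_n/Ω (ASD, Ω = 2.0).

E62XX → F_EXX = 620 MPa.
Effective throat (given) t_e = 18 mm.
A_we = 18 × 130 = 2340 mm².
F_nw = 0.6 F_EXX = 372 MPa.
R_n/Ω = (372 × 2340) / 2.0 × 10⁻³ = 435.2 kN.

R_n/Ω ≈ 435 kN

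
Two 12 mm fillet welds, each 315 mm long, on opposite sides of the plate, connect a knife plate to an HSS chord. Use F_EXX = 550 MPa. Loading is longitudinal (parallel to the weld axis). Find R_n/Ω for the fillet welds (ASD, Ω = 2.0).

R_n/Ω ≈ 882 kN

Effective throat t_e = 0.707 × 12 = 8.484 mm.
Total length L = 630 mm; A_we = 8.484 × 630 = 5345 mm².
F_nw = 0.6 F_EXX = 0.6 × 550 = 330 MPa.
R_n = 330 × 5345 × 10⁻³ = 1764 kN; R_n/Ω = 1764/2.0 = 881.9 kN.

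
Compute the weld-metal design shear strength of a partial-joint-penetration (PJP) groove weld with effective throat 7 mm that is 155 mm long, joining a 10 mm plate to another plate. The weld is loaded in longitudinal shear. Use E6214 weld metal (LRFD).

φR_n ≈ 303 kN

E62XX → F_EXX = 620 MPa.
Effective throat (given) t_e = 7 mm.
A_we = 7 × 155 = 1085 mm².
F_nw = 0.6 F_EXX = 372 MPa.
φR_n = 0.75 × 372 × 1085 × 10⁻³ = 302.7 kN.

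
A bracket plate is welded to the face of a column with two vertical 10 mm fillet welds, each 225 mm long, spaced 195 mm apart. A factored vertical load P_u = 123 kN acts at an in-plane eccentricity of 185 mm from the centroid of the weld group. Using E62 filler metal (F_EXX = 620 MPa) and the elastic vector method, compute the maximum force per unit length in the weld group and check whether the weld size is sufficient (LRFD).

f_max ≈ 756 N/mm; adequate

Total weld length L_w = 450 mm. Treat welds as unit-width lines.
Polar moment about centroid: J = 2[d³/12 + d(b/2)²] = 2[225³/12 + 225×97.5²] = 6176000 mm³.
Direct shear f_v = P/L_w = 123×10³ / 450 = 273.3 N/mm (vertical).
Torsion M = P·e = 123×10³ × 185 = 22755000 N·mm.
Critical point at (x, y) = (97.5, 112.5) from centroid. f_tx = M·y/J = 414.5 N/mm; f_ty = M·x/J = 359.2 N/mm.
Resultant f_max = √[f_tx² + (f_v + f_ty)²] = √[414.5² + (273.3 + 359.2)²] = 756.2 N/mm.
Capacity per unit length: φr_n = 0.75 × 0.6 × 620 × (0.707 × 10) = 1973 N/mm.
756.2 ≤ 1973 → adequate.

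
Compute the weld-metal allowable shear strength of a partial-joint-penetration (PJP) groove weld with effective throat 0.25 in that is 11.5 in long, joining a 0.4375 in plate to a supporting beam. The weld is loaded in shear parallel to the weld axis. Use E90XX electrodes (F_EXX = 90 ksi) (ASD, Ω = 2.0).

Effective throat (given) t_e = 0.25 in.
A_we = 0.25 × 11.5 = 2.875 in².
F_nw = 0.6 F_EXX = 54 ksi.
R_n/Ω = (54 × 2.875) / 2.0 = 77.62 kips.

R_n/Ω ≈ 77.6 kips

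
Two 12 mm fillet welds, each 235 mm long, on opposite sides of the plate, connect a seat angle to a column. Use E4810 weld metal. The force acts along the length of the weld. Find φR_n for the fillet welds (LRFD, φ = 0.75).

φR_n ≈ 861 kN

E48XX → F_EXX = 480 MPa.
Effective throat t_e = 0.707 × 12 = 8.484 mm.
Total length L = 470 mm; A_we = 8.484 × 470 = 3987 mm².
F_nw = 0.6 F_EXX = 0.6 × 480 = 288 MPa.
φR_n = 0.75 × 288 × 3987 × 10⁻³ = 861.3 kN.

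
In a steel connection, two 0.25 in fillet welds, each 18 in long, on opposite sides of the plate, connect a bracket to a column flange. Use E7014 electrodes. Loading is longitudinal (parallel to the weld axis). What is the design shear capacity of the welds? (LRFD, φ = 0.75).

E70XX → F_EXX = 70 ksi.
Effective throat t_e = 0.707 × 0.25 = 0.1767 in.
Total length L = 36 in; A_we = 0.1767 × 36 = 6.363 in².
F_nw = 0.6 F_EXX = 0.6 × 70 = 42 ksi.
φR_n = 0.75 × 42 × 6.363 = 200.4 kips.

φR_n ≈ 200 kips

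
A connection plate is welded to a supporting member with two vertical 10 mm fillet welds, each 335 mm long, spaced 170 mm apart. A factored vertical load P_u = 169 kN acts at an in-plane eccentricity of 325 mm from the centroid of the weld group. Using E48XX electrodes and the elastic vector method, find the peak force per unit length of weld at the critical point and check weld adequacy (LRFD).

E48XX → F_EXX = 480 MPa.
Total weld length L_w = 670 mm. Treat welds as unit-width lines.
Polar moment about centroid: J = 2[d³/12 + d(b/2)²] = 2[335³/12 + 335×85²] = 11110000 mm³.
Direct shear f_v = P/L_w = 169×10³ / 670 = 252.2 N/mm (vertical).
Torsion M = P·e = 169×10³ × 325 = 54925000 N·mm.
Critical point at (x, y) = (85, 167.5) from centroid. f_tx = M·y/J = 828.3 N/mm; f_ty = M·x/J = 420.3 N/mm.
Resultant f_max = √[f_tx² + (f_v + f_ty)²] = √[828.3² + (252.2 + 420.3)²] = 1067 N/mm.
Capacity per unit length: φr_n = 0.75 × 0.6 × 480 × (0.707 × 10) = 1527 N/mm.
1067 ≤ 1527 → adequate.

f_max ≈ 1070 N/mm; adequate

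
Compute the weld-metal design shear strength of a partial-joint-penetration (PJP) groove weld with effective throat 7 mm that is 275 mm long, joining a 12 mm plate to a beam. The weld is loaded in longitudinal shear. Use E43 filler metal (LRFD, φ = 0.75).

φR_n ≈ 372 kN

E43XX → F_EXX = 430 MPa.
Effective throat (given) t_e = 7 mm.
A_we = 7 × 275 = 1925 mm².
F_nw = 0.6 F_EXX = 258 MPa.
φR_n = 0.75 × 258 × 1925 × 10⁻³ = 372.5 kN.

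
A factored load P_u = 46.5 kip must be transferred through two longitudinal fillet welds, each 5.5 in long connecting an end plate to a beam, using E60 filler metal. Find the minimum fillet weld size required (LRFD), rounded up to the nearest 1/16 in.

E60XX → F_EXX = 60 ksi.
Total weld length L = 11 in.
Required throat t_e = P_u / (φ × 0.6 F_EXX × L) = 46.5 / (0.75 × 0.6 × 60 × 11) = 0.1566 in.
Required leg w = t_e / 0.707 = 0.2215 in → use 1/4 in.

w = 1/4 in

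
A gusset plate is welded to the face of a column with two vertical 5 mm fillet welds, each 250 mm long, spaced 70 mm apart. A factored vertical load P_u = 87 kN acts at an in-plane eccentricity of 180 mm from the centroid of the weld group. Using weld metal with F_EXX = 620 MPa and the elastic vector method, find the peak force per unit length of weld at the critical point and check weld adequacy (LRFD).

Total weld length L_w = 500 mm. Treat welds as unit-width lines.
Polar moment about centroid: J = 2[d³/12 + d(b/2)²] = 2[250³/12 + 250×35²] = 3217000 mm³.
Direct shear f_v = P/L_w = 87×10³ / 500 = 174 N/mm (vertical).
Torsion M = P·e = 87×10³ × 180 = 15660000 N·mm.
Critical point at (x, y) = (35, 125) from centroid. f_tx = M·y/J = 608.5 N/mm; f_ty = M·x/J = 170.4 N/mm.
Resultant f_max = √[f_tx² + (f_v + f_ty)²] = √[608.5² + (174 + 170.4)²] = 699.2 N/mm.
Capacity per unit length: φr_n = 0.75 × 0.6 × 620 × (0.707 × 5) = 986.3 N/mm.
699.2 ≤ 986.3 → adequate.

f_max ≈ 699 N/mm; adequate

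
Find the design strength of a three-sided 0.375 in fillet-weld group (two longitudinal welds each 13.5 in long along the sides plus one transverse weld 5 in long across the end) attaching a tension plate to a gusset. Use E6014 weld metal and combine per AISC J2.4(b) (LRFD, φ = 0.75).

φR_n ≈ 229 kip

E60XX → F_EXX = 60 ksi.
t_e = 0.707 × 0.375 = 0.2651 in.
R_nwl = 0.6 × 60 × 0.2651 × 27 = 257.7 kip (longitudinal, 2 welds).
R_nwt = 0.6 × 60 × 0.2651 × 5 = 47.72 kip (transverse, base value).
(i) R_nwl + R_nwt = 305.4 kip; (ii) 0.85 R_nwl + 1.5 R_nwt = 290.6 kip.
R_n = max = 305.4 kip [governs: (i)]; φR_n = 229.1 kip.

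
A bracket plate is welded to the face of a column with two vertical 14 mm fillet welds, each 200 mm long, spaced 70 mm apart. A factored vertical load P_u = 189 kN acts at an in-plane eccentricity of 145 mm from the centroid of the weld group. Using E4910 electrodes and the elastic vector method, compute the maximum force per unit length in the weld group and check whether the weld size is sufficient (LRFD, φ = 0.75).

E49XX → F_EXX = 490 MPa.
Total weld length L_w = 400 mm. Treat welds as unit-width lines.
Polar moment about centroid: J = 2[d³/12 + d(b/2)²] = 2[200³/12 + 200×35²] = 1823000 mm³.
Direct shear f_v = P/L_w = 189×10³ / 400 = 472.5 N/mm (vertical).
Torsion M = P·e = 189×10³ × 145 = 27405000 N·mm.
Critical point at (x, y) = (35, 100) from centroid. f_tx = M·y/J = 1503 N/mm; f_ty = M·x/J = 526.1 N/mm.
Resultant f_max = √[f_tx² + (f_v + f_ty)²] = √[1503² + (472.5 + 526.1)²] = 1804 N/mm.
Capacity per unit length: φr_n = 0.75 × 0.6 × 490 × (0.707 × 14) = 2183 N/mm.
1804 ≤ 2183 → adequate.

f_max ≈ 1800 N/mm; adequate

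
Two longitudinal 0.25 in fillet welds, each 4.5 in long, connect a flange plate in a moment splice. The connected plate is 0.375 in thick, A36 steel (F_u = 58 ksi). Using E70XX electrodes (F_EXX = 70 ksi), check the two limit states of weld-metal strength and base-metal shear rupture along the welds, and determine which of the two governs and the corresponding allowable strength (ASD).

t_e = 0.707 × 0.25 = 0.1767 in; L = 9 in.
Weld metal: R_n/Ω = (1/2.0) × 0.6 × 70 × 0.1767 × 9 = 33.41 kip.
Base metal (shear rupture): R_n/Ω = (1/2.0) × 0.6 × 58 × 0.375 × 9 = 58.72 kip.
Governing: weld metal.

R_n/Ω ≈ 33.4 kip (weld metal governs)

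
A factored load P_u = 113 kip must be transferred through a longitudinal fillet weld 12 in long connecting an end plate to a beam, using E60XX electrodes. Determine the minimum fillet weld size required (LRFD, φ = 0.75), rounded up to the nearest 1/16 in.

E60XX → F_EXX = 60 ksi.
Total weld length L = 12 in.
Required throat t_e = P_u / (φ × 0.6 F_EXX × L) = 113 / (0.75 × 0.6 × 60 × 12) = 0.3488 in.
Required leg w = t_e / 0.707 = 0.4933 in → use 1/2 in.

w = 1/2 in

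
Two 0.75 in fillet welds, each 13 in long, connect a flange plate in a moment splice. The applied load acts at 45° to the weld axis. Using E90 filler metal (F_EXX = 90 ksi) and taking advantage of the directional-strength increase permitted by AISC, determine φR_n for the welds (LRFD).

φR_n ≈ 724 kips

t_e = 0.707 × 0.75 = 0.5302 in; A_we = 0.5302 × 26 = 13.79 in².
Directional factor: 1.0 + 0.5 sin^1.5(45°) = 1.297.
F_nw = 0.6 × 90 × 1.297 = 70.05 ksi.
φR_n = 0.75 × 70.05 × 13.79 = 724.4 kips.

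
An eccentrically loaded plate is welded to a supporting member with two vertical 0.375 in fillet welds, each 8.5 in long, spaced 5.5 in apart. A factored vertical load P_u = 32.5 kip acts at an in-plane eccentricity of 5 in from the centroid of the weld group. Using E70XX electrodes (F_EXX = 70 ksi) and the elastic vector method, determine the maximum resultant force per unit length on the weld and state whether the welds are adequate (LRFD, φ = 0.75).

f_max ≈ 4.87 kip/in; adequate

Total weld length L_w = 17 in. Treat welds as unit-width lines.
Polar moment about centroid: J = 2[d³/12 + d(b/2)²] = 2[8.5³/12 + 8.5×2.75²] = 230.9 in³.
Direct shear f_v = P/L_w = 32.5 / 17 = 1.912 kip/in (vertical).
Torsion M = P·e = 32.5 × 5 = 162.5 kip·in.
Critical point at (x, y) = (2.75, 4.25) from centroid. f_tx = M·y/J = 2.991 kip/in; f_ty = M·x/J = 1.935 kip/in.
Resultant f_max = √[f_tx² + (f_v + f_ty)²] = √[2.991² + (1.912 + 1.935)²] = 4.873 kip/in.
Capacity per unit length: φr_n = 0.75 × 0.6 × 70 × (0.707 × 0.375) = 8.351 kip/in.
4.873 ≤ 8.351 → adequate.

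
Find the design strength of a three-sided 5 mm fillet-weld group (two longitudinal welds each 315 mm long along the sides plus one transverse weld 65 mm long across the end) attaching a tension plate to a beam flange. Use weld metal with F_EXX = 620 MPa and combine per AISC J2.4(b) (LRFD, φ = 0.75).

φR_n ≈ 685 kN

t_e = 0.707 × 5 = 3.535 mm.
R_nwl = 0.6 × 620 × 3.535 × 630 × 10⁻³ = 828.5 kN (longitudinal, 2 welds).
R_nwt = 0.6 × 620 × 3.535 × 65 × 10⁻³ = 85.48 kN (transverse, base value).
(i) R_nwl + R_nwt = 913.9 kN; (ii) 0.85 R_nwl + 1.5 R_nwt = 832.4 kN.
R_n = max = 913.9 kN [governs: (i)]; φR_n = 685.5 kN.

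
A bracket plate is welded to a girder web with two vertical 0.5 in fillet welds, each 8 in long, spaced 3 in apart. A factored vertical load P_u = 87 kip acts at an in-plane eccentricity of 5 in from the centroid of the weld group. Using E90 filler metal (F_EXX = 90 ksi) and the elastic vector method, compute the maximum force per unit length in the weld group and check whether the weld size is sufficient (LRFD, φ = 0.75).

Total weld length L_w = 16 in. Treat welds as unit-width lines.
Polar moment about centroid: J = 2[d³/12 + d(b/2)²] = 2[8³/12 + 8×1.5²] = 121.3 in³.
Direct shear f_v = P/L_w = 87 / 16 = 5.438 kip/in (vertical).
Torsion M = P·e = 87 × 5 = 435 kip·in.
Critical point at (x, y) = (1.5, 4) from centroid. f_tx = M·y/J = 14.34 kip/in; f_ty = M·x/J = 5.378 kip/in.
Resultant f_max = √[f_tx² + (f_v + f_ty)²] = √[14.34² + (5.438 + 5.378)²] = 17.96 kip/in.
Capacity per unit length: φr_n = 0.75 × 0.6 × 90 × (0.707 × 0.5) = 14.32 kip/in.
17.96 > 14.32 → NOT adequate.

f_max ≈ 18 kip/in; NOT adequate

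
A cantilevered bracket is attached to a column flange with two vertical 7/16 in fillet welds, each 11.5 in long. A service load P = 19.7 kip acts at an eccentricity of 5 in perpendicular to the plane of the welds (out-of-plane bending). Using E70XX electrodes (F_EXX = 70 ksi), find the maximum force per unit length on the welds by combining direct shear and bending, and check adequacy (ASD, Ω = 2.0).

L_w = 2 × 11.5 = 23 in; section modulus (unit throat) S = 2 × L²/6 = 44.08 in².
Direct shear f_v = P/L_w = 19.7/23 = 0.8565 kip/in.
Moment M = P × e = 19.7 × 5 = 98.5 kip·in; bending f_b = M/S = 2.234 kip/in.
f_max = √(f_v² + f_b²) = √(0.8565² + 2.234²) = 2.393 kip/in.
r_n/Ω = (1/2.0) × 0.6 × 70 × (0.707 × 0.4375) = 6.496 kip/in → adequate.

f_max ≈ 2.39 kip/in; adequate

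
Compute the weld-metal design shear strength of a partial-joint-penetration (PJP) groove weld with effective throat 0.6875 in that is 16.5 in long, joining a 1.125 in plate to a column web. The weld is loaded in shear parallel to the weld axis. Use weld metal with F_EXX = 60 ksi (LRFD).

Effective throat (given) t_e = 0.6875 in.
A_we = 0.6875 × 16.5 = 11.34 in².
F_nw = 0.6 F_EXX = 36 ksi.
φR_n = 0.75 × 36 × 11.34 = 306.3 kip.

φR_n ≈ 306 kip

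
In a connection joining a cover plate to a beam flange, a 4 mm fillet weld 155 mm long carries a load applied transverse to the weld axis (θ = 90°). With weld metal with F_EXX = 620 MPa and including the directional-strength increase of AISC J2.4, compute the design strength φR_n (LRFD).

φR_n ≈ 183 kN

t_e = 0.707 × 4 = 2.828 mm; A_we = 2.828 × 155 = 438.3 mm².
Directional factor: 1.0 + 0.5 sin^1.5(90°) = 1.5.
F_nw = 0.6 × 620 × 1.5 = 558 MPa.
φR_n = 0.75 × 558 × 438.3 × 10⁻³ = 183.4 kN.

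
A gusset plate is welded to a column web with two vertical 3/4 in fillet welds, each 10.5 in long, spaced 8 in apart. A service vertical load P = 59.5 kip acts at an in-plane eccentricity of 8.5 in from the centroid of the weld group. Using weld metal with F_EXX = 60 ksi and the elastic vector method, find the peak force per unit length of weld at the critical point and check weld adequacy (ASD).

f_max ≈ 8.34 kip/in; adequate

Total weld length L_w = 21 in. Treat welds as unit-width lines.
Polar moment about centroid: J = 2[d³/12 + d(b/2)²] = 2[10.5³/12 + 10.5×4²] = 528.9 in³.
Direct shear f_v = P/L_w = 59.5 / 21 = 2.833 kip/in (vertical).
Torsion M = P·e = 59.5 × 8.5 = 505.75 kip·in.
Critical point at (x, y) = (4, 5.25) from centroid. f_tx = M·y/J = 5.02 kip/in; f_ty = M·x/J = 3.825 kip/in.
Resultant f_max = √[f_tx² + (f_v + f_ty)²] = √[5.02² + (2.833 + 3.825)²] = 8.338 kip/in.
Capacity per unit length: r_n/Ω = (1/2.0) × 0.6 × 60 × (0.707 × 0.75) = 9.544 kip/in.
8.338 ≤ 9.544 → adequate.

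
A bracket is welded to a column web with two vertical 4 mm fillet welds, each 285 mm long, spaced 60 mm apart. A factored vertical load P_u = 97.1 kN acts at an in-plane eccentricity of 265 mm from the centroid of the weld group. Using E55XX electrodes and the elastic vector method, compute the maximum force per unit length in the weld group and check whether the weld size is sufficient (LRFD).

E55XX → F_EXX = 550 MPa.
Total weld length L_w = 570 mm. Treat welds as unit-width lines.
Polar moment about centroid: J = 2[d³/12 + d(b/2)²] = 2[285³/12 + 285×30²] = 4371000 mm³.
Direct shear f_v = P/L_w = 97.1×10³ / 570 = 170.4 N/mm (vertical).
Torsion M = P·e = 97.1×10³ × 265 = 25732000 N·mm.
Critical point at (x, y) = (30, 142.5) from centroid. f_tx = M·y/J = 838.8 N/mm; f_ty = M·x/J = 176.6 N/mm.
Resultant f_max = √[f_tx² + (f_v + f_ty)²] = √[838.8² + (170.4 + 176.6)²] = 907.8 N/mm.
Capacity per unit length: φr_n = 0.75 × 0.6 × 550 × (0.707 × 4) = 699.9 N/mm.
907.8 > 699.9 → NOT adequate.

f_max ≈ 908 N/mm; NOT adequate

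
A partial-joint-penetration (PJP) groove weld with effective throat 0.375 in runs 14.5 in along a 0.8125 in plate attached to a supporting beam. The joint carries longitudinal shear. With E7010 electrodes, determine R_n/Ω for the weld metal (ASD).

E70XX → F_EXX = 70 ksi.
Effective throat (given) t_e = 0.375 in.
A_we = 0.375 × 14.5 = 5.438 in².
F_nw = 0.6 F_EXX = 42 ksi.
R_n/Ω = (42 × 5.438) / 2.0 = 114.2 kip.

R_n/Ω ≈ 114 kip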